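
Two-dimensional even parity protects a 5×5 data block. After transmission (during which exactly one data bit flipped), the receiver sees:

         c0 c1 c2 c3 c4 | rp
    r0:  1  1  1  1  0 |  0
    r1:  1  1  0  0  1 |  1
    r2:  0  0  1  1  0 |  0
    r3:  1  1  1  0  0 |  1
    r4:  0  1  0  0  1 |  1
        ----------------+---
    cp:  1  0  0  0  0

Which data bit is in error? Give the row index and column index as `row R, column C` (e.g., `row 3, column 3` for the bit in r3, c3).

Recompute each row's even parity and compare to rp:
  r0: data parity 0, sent rp 0 → ok
  r1: data parity 1, sent rp 1 → ok
  r2: data parity 0, sent rp 0 → ok
  r3: data parity 1, sent rp 1 → ok
  r4: data parity 0, sent rp 1 → mismatch
Recompute each column's even parity and compare to cp:
  c0: data parity 1, sent cp 1 → ok
  c1: data parity 0, sent cp 0 → ok
  c2: data parity 1, sent cp 0 → mismatch
  c3: data parity 0, sent cp 0 → ok
  c4: data parity 0, sent cp 0 → ok
Exactly one row (r4) and one column (c2) fail → the flipped bit is at their intersection.

row 4, column 2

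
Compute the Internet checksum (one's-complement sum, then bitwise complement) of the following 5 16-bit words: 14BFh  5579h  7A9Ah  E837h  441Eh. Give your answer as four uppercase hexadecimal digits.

One's-complement addition (fold any carry out of bit 15 back into bit 0):
  0x14BF + 0x5579 = 0x06A38
  0x6A38 + 0x7A9A = 0x0E4D2
  0xE4D2 + 0xE837 = 0x1CD09 → wrap carry → 0xCD0A
  0xCD0A + 0x441E = 0x11128 → wrap carry → 0x1129
One's-complement sum = 0x1129.
Checksum = ~0x1129 & 0xFFFF = 0xEED6.

EED6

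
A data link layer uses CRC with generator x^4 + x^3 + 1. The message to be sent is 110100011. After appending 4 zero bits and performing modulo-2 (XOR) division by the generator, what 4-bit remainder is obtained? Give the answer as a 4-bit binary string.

1001

Append 4 zeros: 1101000110000. Divide by 11001 (XOR where the leading bit is 1):
  pos 0: 11010 XOR 11001 = 00011
  pos 3: 11001 XOR 11001 = 00000
  pos 8: 10000 XOR 11001 = 01001
Remainder (last 4 bits) = 1001. This is the CRC / FCS.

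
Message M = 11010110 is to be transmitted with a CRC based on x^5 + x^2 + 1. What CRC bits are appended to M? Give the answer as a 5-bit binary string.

01101

Append 5 zeros: 1101011000000. Divide by 100101 (XOR where the leading bit is 1):
  pos 0: 110101 XOR 100101 = 010000
  pos 1: 100001 XOR 100101 = 000100
  pos 4: 100000 XOR 100101 = 000101
  pos 7: 101000 XOR 100101 = 001101
Remainder (last 5 bits) = 01101. This is the CRC / FCS.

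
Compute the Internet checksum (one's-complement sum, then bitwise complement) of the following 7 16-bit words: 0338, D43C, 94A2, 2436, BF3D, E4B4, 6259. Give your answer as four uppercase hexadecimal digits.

One's-complement addition (fold any carry out of bit 15 back into bit 0):
  0x0338 + 0xD43C = 0x0D774
  0xD774 + 0x94A2 = 0x16C16 → wrap carry → 0x6C17
  0x6C17 + 0x2436 = 0x0904D
  0x904D + 0xBF3D = 0x14F8A → wrap carry → 0x4F8B
  0x4F8B + 0xE4B4 = 0x1343F → wrap carry → 0x3440
  0x3440 + 0x6259 = 0x09699
One's-complement sum = 0x9699.
Checksum = ~0x9699 & 0xFFFF = 0x6966.

6966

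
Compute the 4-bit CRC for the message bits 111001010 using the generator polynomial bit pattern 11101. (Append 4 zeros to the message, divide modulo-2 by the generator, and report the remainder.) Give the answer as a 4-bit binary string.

0100

Append 4 zeros: 1110010100000. Divide by 11101 (XOR where the leading bit is 1):
  pos 0: 11100 XOR 11101 = 00001
  pos 4: 11010 XOR 11101 = 00111
  pos 6: 11100 XOR 11101 = 00001
Remainder (last 4 bits) = 0100. This is the CRC / FCS.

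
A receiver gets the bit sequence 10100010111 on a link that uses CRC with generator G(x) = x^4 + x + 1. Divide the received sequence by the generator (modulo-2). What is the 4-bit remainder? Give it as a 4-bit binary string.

Modulo-2 division of 10100010111 by 10011:
  pos 0: 10100 XOR 10011 = 00111
  pos 2: 11101 XOR 10011 = 01110
  pos 3: 11100 XOR 10011 = 01111
  pos 4: 11111 XOR 10011 = 01100
  pos 5: 11001 XOR 10011 = 01010
  pos 6: 10101 XOR 10011 = 00110
Remainder = 0110 (nonzero — an error is detected).

0110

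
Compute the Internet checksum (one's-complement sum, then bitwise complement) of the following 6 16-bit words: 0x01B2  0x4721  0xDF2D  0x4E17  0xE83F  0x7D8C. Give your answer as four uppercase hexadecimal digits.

241B

One's-complement addition (fold any carry out of bit 15 back into bit 0):
  0x01B2 + 0x4721 = 0x048D3
  0x48D3 + 0xDF2D = 0x12800 → wrap carry → 0x2801
  0x2801 + 0x4E17 = 0x07618
  0x7618 + 0xE83F = 0x15E57 → wrap carry → 0x5E58
  0x5E58 + 0x7D8C = 0x0DBE4
One's-complement sum = 0xDBE4.
Checksum = ~0xDBE4 & 0xFFFF = 0x241B.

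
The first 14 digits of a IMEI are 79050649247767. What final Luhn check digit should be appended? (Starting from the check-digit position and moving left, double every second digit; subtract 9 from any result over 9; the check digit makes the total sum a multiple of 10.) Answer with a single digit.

4

Partial digits right→left: 7 6 7 7 4 2 9 4 6 0 5 0 9 7
Double every second digit counting from the check-digit position (so the 1st, 3rd, 5th, ... of the partial from the right).
  doubled (with −9 where >9): 5 5 8 9 3 1 9 → sum 40
  kept as-is: 6 7 2 4 0 0 7 → sum 26
Total = 40 + 26 = 66.
Check digit = (10 − (66 mod 10)) mod 10 = 4.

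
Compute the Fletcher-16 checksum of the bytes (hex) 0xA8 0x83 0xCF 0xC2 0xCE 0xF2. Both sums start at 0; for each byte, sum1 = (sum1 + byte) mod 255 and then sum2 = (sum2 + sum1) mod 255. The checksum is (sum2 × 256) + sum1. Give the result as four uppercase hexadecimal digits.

9D80

Running sums (mod 255):
  after byte 0 (0xA8): sum1=168, sum2=168
  after byte 1 (0x83): sum1=44, sum2=212
  after byte 2 (0xCF): sum1=251, sum2=208
  after byte 3 (0xC2): sum1=190, sum2=143
  after byte 4 (0xCE): sum1=141, sum2=29
  after byte 5 (0xF2): sum1=128, sum2=157
Checksum = sum2·256 + sum1 = 157·256 + 128 = 40320 = 0x9D80.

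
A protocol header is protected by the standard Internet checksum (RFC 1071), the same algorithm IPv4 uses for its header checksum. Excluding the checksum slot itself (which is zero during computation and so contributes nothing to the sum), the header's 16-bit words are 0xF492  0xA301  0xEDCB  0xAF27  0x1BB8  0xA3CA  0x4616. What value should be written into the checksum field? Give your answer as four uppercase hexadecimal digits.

C5DE

One's-complement addition (fold any carry out of bit 15 back into bit 0):
  0xF492 + 0xA301 = 0x19793 → wrap carry → 0x9794
  0x9794 + 0xEDCB = 0x1855F → wrap carry → 0x8560
  0x8560 + 0xAF27 = 0x13487 → wrap carry → 0x3488
  0x3488 + 0x1BB8 = 0x05040
  0x5040 + 0xA3CA = 0x0F40A
  0xF40A + 0x4616 = 0x13A20 → wrap carry → 0x3A21
One's-complement sum = 0x3A21.
Checksum = ~0x3A21 & 0xFFFF = 0xC5DE.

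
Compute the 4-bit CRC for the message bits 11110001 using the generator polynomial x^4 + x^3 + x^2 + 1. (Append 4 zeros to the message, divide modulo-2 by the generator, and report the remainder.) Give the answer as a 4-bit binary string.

Append 4 zeros: 111100010000. Divide by 11101 (XOR where the leading bit is 1):
  pos 0: 11110 XOR 11101 = 00011
  pos 3: 11001 XOR 11101 = 00100
  pos 5: 10000 XOR 11101 = 01101
  pos 6: 11010 XOR 11101 = 00111
Remainder (last 4 bits) = 1110. This is the CRC / FCS.

1110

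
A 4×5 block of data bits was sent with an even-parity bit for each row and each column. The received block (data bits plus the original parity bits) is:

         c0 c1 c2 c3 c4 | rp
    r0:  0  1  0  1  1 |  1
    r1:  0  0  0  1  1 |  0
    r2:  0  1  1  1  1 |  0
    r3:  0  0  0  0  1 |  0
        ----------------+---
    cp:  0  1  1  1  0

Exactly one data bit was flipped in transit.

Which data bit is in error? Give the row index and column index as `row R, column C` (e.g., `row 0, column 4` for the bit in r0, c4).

row 3, column 1

Recompute each row's even parity and compare to rp:
  r0: data parity 1, sent rp 1 → ok
  r1: data parity 0, sent rp 0 → ok
  r2: data parity 0, sent rp 0 → ok
  r3: data parity 1, sent rp 0 → mismatch
Recompute each column's even parity and compare to cp:
  c0: data parity 0, sent cp 0 → ok
  c1: data parity 0, sent cp 1 → mismatch
  c2: data parity 1, sent cp 1 → ok
  c3: data parity 1, sent cp 1 → ok
  c4: data parity 0, sent cp 0 → ok
Exactly one row (r3) and one column (c1) fail → the flipped bit is at their intersection.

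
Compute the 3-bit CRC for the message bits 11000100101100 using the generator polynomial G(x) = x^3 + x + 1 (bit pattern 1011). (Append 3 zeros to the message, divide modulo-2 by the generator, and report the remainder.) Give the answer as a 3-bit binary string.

Append 3 zeros: 11000100101100000. Divide by 1011 (XOR where the leading bit is 1):
  pos 0: 1100 XOR 1011 = 0111
  pos 1: 1110 XOR 1011 = 0101
  pos 2: 1011 XOR 1011 = 0000
  pos 8: 1011 XOR 1011 = 0000
Remainder (last 3 bits) = 000. This is the CRC / FCS.

000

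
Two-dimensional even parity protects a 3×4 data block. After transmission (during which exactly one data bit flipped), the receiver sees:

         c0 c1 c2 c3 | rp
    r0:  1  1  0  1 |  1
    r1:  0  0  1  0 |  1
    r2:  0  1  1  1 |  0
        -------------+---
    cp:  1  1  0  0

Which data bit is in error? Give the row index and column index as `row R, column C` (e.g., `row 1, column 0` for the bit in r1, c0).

Recompute each row's even parity and compare to rp:
  r0: data parity 1, sent rp 1 → ok
  r1: data parity 1, sent rp 1 → ok
  r2: data parity 1, sent rp 0 → mismatch
Recompute each column's even parity and compare to cp:
  c0: data parity 1, sent cp 1 → ok
  c1: data parity 0, sent cp 1 → mismatch
  c2: data parity 0, sent cp 0 → ok
  c3: data parity 0, sent cp 0 → ok
Exactly one row (r2) and one column (c1) fail → the flipped bit is at their intersection.

row 2, column 1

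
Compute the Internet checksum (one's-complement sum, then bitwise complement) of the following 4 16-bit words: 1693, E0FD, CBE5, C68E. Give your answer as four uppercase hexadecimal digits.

75FA

One's-complement addition (fold any carry out of bit 15 back into bit 0):
  0x1693 + 0xE0FD = 0x0F790
  0xF790 + 0xCBE5 = 0x1C375 → wrap carry → 0xC376
  0xC376 + 0xC68E = 0x18A04 → wrap carry → 0x8A05
One's-complement sum = 0x8A05.
Checksum = ~0x8A05 & 0xFFFF = 0x75FA.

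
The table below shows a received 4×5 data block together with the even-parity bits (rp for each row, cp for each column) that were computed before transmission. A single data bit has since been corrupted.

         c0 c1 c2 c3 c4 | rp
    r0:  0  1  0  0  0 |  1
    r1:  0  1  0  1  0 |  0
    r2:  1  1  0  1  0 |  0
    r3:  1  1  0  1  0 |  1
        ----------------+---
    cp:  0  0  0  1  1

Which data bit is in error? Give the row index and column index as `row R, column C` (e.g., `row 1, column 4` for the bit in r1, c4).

Recompute each row's even parity and compare to rp:
  r0: data parity 1, sent rp 1 → ok
  r1: data parity 0, sent rp 0 → ok
  r2: data parity 1, sent rp 0 → mismatch
  r3: data parity 1, sent rp 1 → ok
Recompute each column's even parity and compare to cp:
  c0: data parity 0, sent cp 0 → ok
  c1: data parity 0, sent cp 0 → ok
  c2: data parity 0, sent cp 0 → ok
  c3: data parity 1, sent cp 1 → ok
  c4: data parity 0, sent cp 1 → mismatch
Exactly one row (r2) and one column (c4) fail → the flipped bit is at their intersection.

row 2, column 4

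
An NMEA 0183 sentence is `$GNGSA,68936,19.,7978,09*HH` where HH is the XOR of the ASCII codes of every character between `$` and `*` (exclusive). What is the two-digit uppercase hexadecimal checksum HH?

XOR the ASCII codes of the payload characters:
  'G' = 0x47 → acc = 0x47
  'N' = 0x4E → acc = 0x09
  'G' = 0x47 → acc = 0x4E
  'S' = 0x53 → acc = 0x1D
  'A' = 0x41 → acc = 0x5C
  ',' = 0x2C → acc = 0x70
  '6' = 0x36 → acc = 0x46
  '8' = 0x38 → acc = 0x7E
  '9' = 0x39 → acc = 0x47
  '3' = 0x33 → acc = 0x74
  '6' = 0x36 → acc = 0x42
  ',' = 0x2C → acc = 0x6E
  '1' = 0x31 → acc = 0x5F
  '9' = 0x39 → acc = 0x66
  '.' = 0x2E → acc = 0x48
  ',' = 0x2C → acc = 0x64
  '7' = 0x37 → acc = 0x53
  '9' = 0x39 → acc = 0x6A
  '7' = 0x37 → acc = 0x5D
  '8' = 0x38 → acc = 0x65
  ',' = 0x2C → acc = 0x49
  '0' = 0x30 → acc = 0x79
  '9' = 0x39 → acc = 0x40
Checksum = 0x40.

40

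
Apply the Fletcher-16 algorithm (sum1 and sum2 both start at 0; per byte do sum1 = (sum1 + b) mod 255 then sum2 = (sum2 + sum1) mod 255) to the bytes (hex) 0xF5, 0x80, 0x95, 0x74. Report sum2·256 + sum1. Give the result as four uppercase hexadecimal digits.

Running sums (mod 255):
  after byte 0 (0xF5): sum1=245, sum2=245
  after byte 1 (0x80): sum1=118, sum2=108
  after byte 2 (0x95): sum1=12, sum2=120
  after byte 3 (0x74): sum1=128, sum2=248
Checksum = sum2·256 + sum1 = 248·256 + 128 = 63616 = 0xF880.

F880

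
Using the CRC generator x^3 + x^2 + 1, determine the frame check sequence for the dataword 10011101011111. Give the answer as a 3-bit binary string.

100

Append 3 zeros: 10011101011111000. Divide by 1101 (XOR where the leading bit is 1):
  pos 0: 1001 XOR 1101 = 0100
  pos 1: 1001 XOR 1101 = 0100
  pos 2: 1001 XOR 1101 = 0100
  pos 3: 1000 XOR 1101 = 0101
  pos 4: 1011 XOR 1101 = 0110
  pos 5: 1100 XOR 1101 = 0001
  pos 8: 1111 XOR 1101 = 0010
  pos 10: 1011 XOR 1101 = 0110
  pos 11: 1100 XOR 1101 = 0001
Remainder (last 3 bits) = 100. This is the CRC / FCS.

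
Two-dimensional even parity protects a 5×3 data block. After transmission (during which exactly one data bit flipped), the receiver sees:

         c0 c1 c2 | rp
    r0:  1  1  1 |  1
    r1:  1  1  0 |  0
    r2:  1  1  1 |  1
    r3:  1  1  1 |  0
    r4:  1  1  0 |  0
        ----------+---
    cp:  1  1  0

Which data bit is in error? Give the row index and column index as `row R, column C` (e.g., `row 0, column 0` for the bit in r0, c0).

row 3, column 2

Recompute each row's even parity and compare to rp:
  r0: data parity 1, sent rp 1 → ok
  r1: data parity 0, sent rp 0 → ok
  r2: data parity 1, sent rp 1 → ok
  r3: data parity 1, sent rp 0 → mismatch
  r4: data parity 0, sent rp 0 → ok
Recompute each column's even parity and compare to cp:
  c0: data parity 1, sent cp 1 → ok
  c1: data parity 1, sent cp 1 → ok
  c2: data parity 1, sent cp 0 → mismatch
Exactly one row (r3) and one column (c2) fail → the flipped bit is at their intersection.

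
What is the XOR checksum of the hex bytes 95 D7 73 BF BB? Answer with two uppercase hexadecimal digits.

35

XOR the bytes together:
  start with 0x95
  0x95 ⊕ 0xD7 = 0x42
  0x42 ⊕ 0x73 = 0x31
  0x31 ⊕ 0xBF = 0x8E
  0x8E ⊕ 0xBB = 0x35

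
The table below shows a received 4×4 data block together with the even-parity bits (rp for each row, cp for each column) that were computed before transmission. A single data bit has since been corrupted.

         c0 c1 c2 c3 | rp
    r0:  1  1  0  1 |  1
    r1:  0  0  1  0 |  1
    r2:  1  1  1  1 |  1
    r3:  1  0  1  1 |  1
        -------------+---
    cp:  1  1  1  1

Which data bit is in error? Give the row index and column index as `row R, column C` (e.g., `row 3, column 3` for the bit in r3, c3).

Recompute each row's even parity and compare to rp:
  r0: data parity 1, sent rp 1 → ok
  r1: data parity 1, sent rp 1 → ok
  r2: data parity 0, sent rp 1 → mismatch
  r3: data parity 1, sent rp 1 → ok
Recompute each column's even parity and compare to cp:
  c0: data parity 1, sent cp 1 → ok
  c1: data parity 0, sent cp 1 → mismatch
  c2: data parity 1, sent cp 1 → ok
  c3: data parity 1, sent cp 1 → ok
Exactly one row (r2) and one column (c1) fail → the flipped bit is at their intersection.

row 2, column 1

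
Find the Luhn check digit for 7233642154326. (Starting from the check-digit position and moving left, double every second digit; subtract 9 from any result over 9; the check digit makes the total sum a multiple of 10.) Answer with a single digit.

6

Partial digits right→left: 6 2 3 4 5 1 2 4 6 3 3 2 7
Double every second digit counting from the check-digit position (so the 1st, 3rd, 5th, ... of the partial from the right).
  doubled (with −9 where >9): 3 6 1 4 3 6 5 → sum 28
  kept as-is: 2 4 1 4 3 2 → sum 16
Total = 28 + 16 = 44.
Check digit = (10 − (44 mod 10)) mod 10 = 6.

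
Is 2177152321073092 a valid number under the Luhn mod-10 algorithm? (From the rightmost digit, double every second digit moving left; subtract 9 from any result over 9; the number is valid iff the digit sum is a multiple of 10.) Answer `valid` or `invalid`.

From the right, keep odd positions and double even positions (subtract 9 from any doubled value over 9):
  doubled (positions 2,4,...): 9 6 0 4 4 2 5 4 → sum 34
  kept (positions 1,3,...): 2 0 7 1 3 5 7 1 → sum 26
Total = 60.
60 mod 10 = 0, so the number is valid.

valid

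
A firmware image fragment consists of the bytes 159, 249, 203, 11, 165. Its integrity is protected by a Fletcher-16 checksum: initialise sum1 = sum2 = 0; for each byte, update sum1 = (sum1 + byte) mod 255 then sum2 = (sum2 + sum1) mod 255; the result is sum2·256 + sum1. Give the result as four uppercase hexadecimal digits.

2516

Running sums (mod 255):
  after byte 0 (159): sum1=159, sum2=159
  after byte 1 (249): sum1=153, sum2=57
  after byte 2 (203): sum1=101, sum2=158
  after byte 3 (11): sum1=112, sum2=15
  after byte 4 (165): sum1=22, sum2=37
Checksum = sum2·256 + sum1 = 37·256 + 22 = 9494 = 0x2516.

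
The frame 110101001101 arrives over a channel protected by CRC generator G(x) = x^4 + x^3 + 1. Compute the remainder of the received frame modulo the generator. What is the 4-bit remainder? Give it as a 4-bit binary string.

Modulo-2 division of 110101001101 by 11001:
  pos 0: 11010 XOR 11001 = 00011
  pos 3: 11100 XOR 11001 = 00101
  pos 5: 10111 XOR 11001 = 01110
  pos 6: 11100 XOR 11001 = 00101
Remainder = 1011 (nonzero — an error is detected).

1011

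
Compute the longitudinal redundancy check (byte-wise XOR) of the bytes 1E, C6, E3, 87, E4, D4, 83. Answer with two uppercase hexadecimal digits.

XOR the bytes together:
  start with 0x1E
  0x1E ⊕ 0xC6 = 0xD8
  0xD8 ⊕ 0xE3 = 0x3B
  0x3B ⊕ 0x87 = 0xBC
  0xBC ⊕ 0xE4 = 0x58
  0x58 ⊕ 0xD4 = 0x8C
  0x8C ⊕ 0x83 = 0x0F

0F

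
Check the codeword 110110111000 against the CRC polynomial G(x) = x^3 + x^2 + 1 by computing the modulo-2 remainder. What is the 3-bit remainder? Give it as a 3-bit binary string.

Modulo-2 division of 110110111000 by 1101:
  pos 0: 1101 XOR 1101 = 0000
  pos 4: 1011 XOR 1101 = 0110
  pos 5: 1101 XOR 1101 = 0000
Remainder = 000 (zero — the frame passes the CRC check).

000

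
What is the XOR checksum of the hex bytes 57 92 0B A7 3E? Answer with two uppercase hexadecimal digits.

57

XOR the bytes together:
  start with 0x57
  0x57 ⊕ 0x92 = 0xC5
  0xC5 ⊕ 0x0B = 0xCE
  0xCE ⊕ 0xA7 = 0x69
  0x69 ⊕ 0x3E = 0x57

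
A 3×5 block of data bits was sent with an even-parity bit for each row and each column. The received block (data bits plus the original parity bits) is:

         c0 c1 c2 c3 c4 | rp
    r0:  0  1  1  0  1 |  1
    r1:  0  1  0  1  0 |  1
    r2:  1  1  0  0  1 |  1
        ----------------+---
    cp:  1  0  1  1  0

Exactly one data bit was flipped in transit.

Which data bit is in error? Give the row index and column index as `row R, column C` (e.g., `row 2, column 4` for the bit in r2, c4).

row 1, column 1

Recompute each row's even parity and compare to rp:
  r0: data parity 1, sent rp 1 → ok
  r1: data parity 0, sent rp 1 → mismatch
  r2: data parity 1, sent rp 1 → ok
Recompute each column's even parity and compare to cp:
  c0: data parity 1, sent cp 1 → ok
  c1: data parity 1, sent cp 0 → mismatch
  c2: data parity 1, sent cp 1 → ok
  c3: data parity 1, sent cp 1 → ok
  c4: data parity 0, sent cp 0 → ok
Exactly one row (r1) and one column (c1) fail → the flipped bit is at their intersection.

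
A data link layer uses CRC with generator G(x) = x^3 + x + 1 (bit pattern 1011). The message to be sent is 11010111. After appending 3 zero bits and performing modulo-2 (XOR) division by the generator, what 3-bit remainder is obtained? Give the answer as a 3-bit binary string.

Append 3 zeros: 11010111000. Divide by 1011 (XOR where the leading bit is 1):
  pos 0: 1101 XOR 1011 = 0110
  pos 1: 1100 XOR 1011 = 0111
  pos 2: 1111 XOR 1011 = 0100
  pos 3: 1001 XOR 1011 = 0010
  pos 5: 1010 XOR 1011 = 0001
Remainder (last 3 bits) = 100. This is the CRC / FCS.

100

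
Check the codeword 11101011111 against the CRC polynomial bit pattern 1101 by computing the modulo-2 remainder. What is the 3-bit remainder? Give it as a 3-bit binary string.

Modulo-2 division of 11101011111 by 1101:
  pos 0: 1110 XOR 1101 = 0011
  pos 2: 1110 XOR 1101 = 0011
  pos 4: 1111 XOR 1101 = 0010
  pos 6: 1011 XOR 1101 = 0110
  pos 7: 1101 XOR 1101 = 0000
Remainder = 000 (zero — the frame passes the CRC check).

000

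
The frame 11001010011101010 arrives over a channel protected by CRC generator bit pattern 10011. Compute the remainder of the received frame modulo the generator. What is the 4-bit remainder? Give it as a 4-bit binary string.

0000

Modulo-2 division of 11001010011101010 by 10011:
  pos 0: 11001 XOR 10011 = 01010
  pos 1: 10100 XOR 10011 = 00111
  pos 3: 11110 XOR 10011 = 01101
  pos 4: 11010 XOR 10011 = 01001
  pos 5: 10011 XOR 10011 = 00000
  pos 10: 11010 XOR 10011 = 01001
  pos 11: 10011 XOR 10011 = 00000
Remainder = 0000 (zero — the frame passes the CRC check).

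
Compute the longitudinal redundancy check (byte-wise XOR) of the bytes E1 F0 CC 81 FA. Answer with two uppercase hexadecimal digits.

A6

XOR the bytes together:
  start with 0xE1
  0xE1 ⊕ 0xF0 = 0x11
  0x11 ⊕ 0xCC = 0xDD
  0xDD ⊕ 0x81 = 0x5C
  0x5C ⊕ 0xFA = 0xA6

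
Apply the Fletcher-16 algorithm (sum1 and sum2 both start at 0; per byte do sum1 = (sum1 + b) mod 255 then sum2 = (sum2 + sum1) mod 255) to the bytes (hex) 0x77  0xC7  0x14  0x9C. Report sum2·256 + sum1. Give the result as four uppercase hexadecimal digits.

Running sums (mod 255):
  after byte 0 (0x77): sum1=119, sum2=119
  after byte 1 (0xC7): sum1=63, sum2=182
  after byte 2 (0x14): sum1=83, sum2=10
  after byte 3 (0x9C): sum1=239, sum2=249
Checksum = sum2·256 + sum1 = 249·256 + 239 = 63983 = 0xF9EF.

F9EF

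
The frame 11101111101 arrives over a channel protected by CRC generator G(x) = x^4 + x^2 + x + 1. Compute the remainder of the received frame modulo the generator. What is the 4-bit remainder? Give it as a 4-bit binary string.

0001

Modulo-2 division of 11101111101 by 10111:
  pos 0: 11101 XOR 10111 = 01010
  pos 1: 10101 XOR 10111 = 00010
  pos 4: 10111 XOR 10111 = 00000
Remainder = 0001 (nonzero — an error is detected).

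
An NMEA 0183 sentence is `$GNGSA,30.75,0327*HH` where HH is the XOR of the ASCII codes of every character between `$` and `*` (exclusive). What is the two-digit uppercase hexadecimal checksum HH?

75

XOR the ASCII codes of the payload characters:
  'G' = 0x47 → acc = 0x47
  'N' = 0x4E → acc = 0x09
  'G' = 0x47 → acc = 0x4E
  'S' = 0x53 → acc = 0x1D
  'A' = 0x41 → acc = 0x5C
  ',' = 0x2C → acc = 0x70
  '3' = 0x33 → acc = 0x43
  '0' = 0x30 → acc = 0x73
  '.' = 0x2E → acc = 0x5D
  '7' = 0x37 → acc = 0x6A
  '5' = 0x35 → acc = 0x5F
  ',' = 0x2C → acc = 0x73
  '0' = 0x30 → acc = 0x43
  '3' = 0x33 → acc = 0x70
  '2' = 0x32 → acc = 0x42
  '7' = 0x37 → acc = 0x75
Checksum = 0x75.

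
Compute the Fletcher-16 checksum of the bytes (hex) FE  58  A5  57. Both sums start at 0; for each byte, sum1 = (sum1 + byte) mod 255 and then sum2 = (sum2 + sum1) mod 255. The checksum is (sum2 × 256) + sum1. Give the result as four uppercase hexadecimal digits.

A754

Running sums (mod 255):
  after byte 0 (FE): sum1=254, sum2=254
  after byte 1 (58): sum1=87, sum2=86
  after byte 2 (A5): sum1=252, sum2=83
  after byte 3 (57): sum1=84, sum2=167
Checksum = sum2·256 + sum1 = 167·256 + 84 = 42836 = 0xA754.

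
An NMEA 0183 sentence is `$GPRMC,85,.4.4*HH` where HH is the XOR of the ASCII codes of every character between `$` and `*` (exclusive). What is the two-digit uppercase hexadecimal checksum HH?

46

XOR the ASCII codes of the payload characters:
  'G' = 0x47 → acc = 0x47
  'P' = 0x50 → acc = 0x17
  'R' = 0x52 → acc = 0x45
  'M' = 0x4D → acc = 0x08
  'C' = 0x43 → acc = 0x4B
  ',' = 0x2C → acc = 0x67
  '8' = 0x38 → acc = 0x5F
  '5' = 0x35 → acc = 0x6A
  ',' = 0x2C → acc = 0x46
  '.' = 0x2E → acc = 0x68
  '4' = 0x34 → acc = 0x5C
  '.' = 0x2E → acc = 0x72
  '4' = 0x34 → acc = 0x46
Checksum = 0x46.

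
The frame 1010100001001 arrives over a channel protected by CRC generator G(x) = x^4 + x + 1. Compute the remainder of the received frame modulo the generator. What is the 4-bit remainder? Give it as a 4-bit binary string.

0100

Modulo-2 division of 1010100001001 by 10011:
  pos 0: 10101 XOR 10011 = 00110
  pos 2: 11000 XOR 10011 = 01011
  pos 3: 10110 XOR 10011 = 00101
  pos 5: 10101 XOR 10011 = 00110
  pos 7: 11000 XOR 10011 = 01011
  pos 8: 10111 XOR 10011 = 00100
Remainder = 0100 (nonzero — an error is detected).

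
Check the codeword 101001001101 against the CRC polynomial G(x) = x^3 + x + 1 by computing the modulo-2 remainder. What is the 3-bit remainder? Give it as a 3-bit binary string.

001

Modulo-2 division of 101001001101 by 1011:
  pos 0: 1010 XOR 1011 = 0001
  pos 3: 1010 XOR 1011 = 0001
  pos 6: 1011 XOR 1011 = 0000
Remainder = 001 (nonzero — an error is detected).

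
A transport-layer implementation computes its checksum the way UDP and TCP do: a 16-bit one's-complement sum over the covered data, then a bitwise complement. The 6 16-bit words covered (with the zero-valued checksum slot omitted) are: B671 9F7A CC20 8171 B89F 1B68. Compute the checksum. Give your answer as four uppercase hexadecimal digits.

One's-complement addition (fold any carry out of bit 15 back into bit 0):
  0xB671 + 0x9F7A = 0x155EB → wrap carry → 0x55EC
  0x55EC + 0xCC20 = 0x1220C → wrap carry → 0x220D
  0x220D + 0x8171 = 0x0A37E
  0xA37E + 0xB89F = 0x15C1D → wrap carry → 0x5C1E
  0x5C1E + 0x1B68 = 0x07786
One's-complement sum = 0x7786.
Checksum = ~0x7786 & 0xFFFF = 0x8879.

8879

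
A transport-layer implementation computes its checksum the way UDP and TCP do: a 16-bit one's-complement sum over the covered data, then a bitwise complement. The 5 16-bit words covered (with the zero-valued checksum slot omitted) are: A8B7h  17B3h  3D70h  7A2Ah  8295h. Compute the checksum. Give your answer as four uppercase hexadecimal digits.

One's-complement addition (fold any carry out of bit 15 back into bit 0):
  0xA8B7 + 0x17B3 = 0x0C06A
  0xC06A + 0x3D70 = 0x0FDDA
  0xFDDA + 0x7A2A = 0x17804 → wrap carry → 0x7805
  0x7805 + 0x8295 = 0x0FA9A
One's-complement sum = 0xFA9A.
Checksum = ~0xFA9A & 0xFFFF = 0x0565.

0565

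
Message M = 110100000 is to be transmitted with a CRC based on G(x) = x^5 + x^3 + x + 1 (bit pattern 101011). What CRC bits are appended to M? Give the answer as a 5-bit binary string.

10110

Append 5 zeros: 11010000000000. Divide by 101011 (XOR where the leading bit is 1):
  pos 0: 110100 XOR 101011 = 011111
  pos 1: 111110 XOR 101011 = 010101
  pos 2: 101010 XOR 101011 = 000001
  pos 7: 100000 XOR 101011 = 001011
Remainder (last 5 bits) = 10110. This is the CRC / FCS.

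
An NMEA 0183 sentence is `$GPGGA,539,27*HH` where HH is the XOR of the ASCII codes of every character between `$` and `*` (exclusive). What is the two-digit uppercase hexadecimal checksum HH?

XOR the ASCII codes of the payload characters:
  'G' = 0x47 → acc = 0x47
  'P' = 0x50 → acc = 0x17
  'G' = 0x47 → acc = 0x50
  'G' = 0x47 → acc = 0x17
  'A' = 0x41 → acc = 0x56
  ',' = 0x2C → acc = 0x7A
  '5' = 0x35 → acc = 0x4F
  '3' = 0x33 → acc = 0x7C
  '9' = 0x39 → acc = 0x45
  ',' = 0x2C → acc = 0x69
  '2' = 0x32 → acc = 0x5B
  '7' = 0x37 → acc = 0x6C
Checksum = 0x6C.

6C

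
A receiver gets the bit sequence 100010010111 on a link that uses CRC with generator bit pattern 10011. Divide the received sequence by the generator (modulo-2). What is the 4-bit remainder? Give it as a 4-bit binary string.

Modulo-2 division of 100010010111 by 10011:
  pos 0: 10001 XOR 10011 = 00010
  pos 3: 10001 XOR 10011 = 00010
  pos 6: 10011 XOR 10011 = 00000
Remainder = 0001 (nonzero — an error is detected).

0001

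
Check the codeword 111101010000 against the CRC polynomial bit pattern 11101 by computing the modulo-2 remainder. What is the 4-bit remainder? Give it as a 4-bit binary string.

0000

Modulo-2 division of 111101010000 by 11101:
  pos 0: 11110 XOR 11101 = 00011
  pos 3: 11101 XOR 11101 = 00000
Remainder = 0000 (zero — the frame passes the CRC check).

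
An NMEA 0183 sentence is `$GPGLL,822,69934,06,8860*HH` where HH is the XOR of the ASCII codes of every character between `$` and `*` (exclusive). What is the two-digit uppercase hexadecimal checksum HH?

XOR the ASCII codes of the payload characters:
  'G' = 0x47 → acc = 0x47
  'P' = 0x50 → acc = 0x17
  'G' = 0x47 → acc = 0x50
  'L' = 0x4C → acc = 0x1C
  'L' = 0x4C → acc = 0x50
  ',' = 0x2C → acc = 0x7C
  '8' = 0x38 → acc = 0x44
  '2' = 0x32 → acc = 0x76
  '2' = 0x32 → acc = 0x44
  ',' = 0x2C → acc = 0x68
  '6' = 0x36 → acc = 0x5E
  '9' = 0x39 → acc = 0x67
  '9' = 0x39 → acc = 0x5E
  '3' = 0x33 → acc = 0x6D
  '4' = 0x34 → acc = 0x59
  ',' = 0x2C → acc = 0x75
  '0' = 0x30 → acc = 0x45
  '6' = 0x36 → acc = 0x73
  ',' = 0x2C → acc = 0x5F
  '8' = 0x38 → acc = 0x67
  '8' = 0x38 → acc = 0x5F
  '6' = 0x36 → acc = 0x69
  '0' = 0x30 → acc = 0x59
Checksum = 0x59.

59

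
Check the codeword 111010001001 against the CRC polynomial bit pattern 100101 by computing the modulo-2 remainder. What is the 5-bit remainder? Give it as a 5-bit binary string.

Modulo-2 division of 111010001001 by 100101:
  pos 0: 111010 XOR 100101 = 011111
  pos 1: 111110 XOR 100101 = 011011
  pos 2: 110110 XOR 100101 = 010011
  pos 3: 100111 XOR 100101 = 000010
Remainder = 10001 (nonzero — an error is detected).

10001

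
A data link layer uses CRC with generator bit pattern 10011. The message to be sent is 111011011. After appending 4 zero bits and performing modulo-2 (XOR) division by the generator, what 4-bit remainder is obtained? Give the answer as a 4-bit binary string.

1101

Append 4 zeros: 1110110110000. Divide by 10011 (XOR where the leading bit is 1):
  pos 0: 11101 XOR 10011 = 01110
  pos 1: 11101 XOR 10011 = 01110
  pos 2: 11100 XOR 10011 = 01111
  pos 3: 11111 XOR 10011 = 01100
  pos 4: 11001 XOR 10011 = 01010
  pos 5: 10100 XOR 10011 = 00111
  pos 7: 11100 XOR 10011 = 01111
  pos 8: 11110 XOR 10011 = 01101
Remainder (last 4 bits) = 1101. This is the CRC / FCS.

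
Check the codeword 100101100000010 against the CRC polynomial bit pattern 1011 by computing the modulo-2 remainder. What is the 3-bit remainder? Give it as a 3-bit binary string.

Modulo-2 division of 100101100000010 by 1011:
  pos 0: 1001 XOR 1011 = 0010
  pos 2: 1001 XOR 1011 = 0010
  pos 4: 1010 XOR 1011 = 0001
  pos 7: 1000 XOR 1011 = 0011
  pos 9: 1100 XOR 1011 = 0111
  pos 10: 1111 XOR 1011 = 0100
  pos 11: 1000 XOR 1011 = 0011
Remainder = 011 (nonzero — an error is detected).

011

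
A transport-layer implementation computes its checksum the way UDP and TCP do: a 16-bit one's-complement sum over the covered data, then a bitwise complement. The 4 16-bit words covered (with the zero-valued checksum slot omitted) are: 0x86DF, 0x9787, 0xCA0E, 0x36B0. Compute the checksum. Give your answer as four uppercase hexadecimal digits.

One's-complement addition (fold any carry out of bit 15 back into bit 0):
  0x86DF + 0x9787 = 0x11E66 → wrap carry → 0x1E67
  0x1E67 + 0xCA0E = 0x0E875
  0xE875 + 0x36B0 = 0x11F25 → wrap carry → 0x1F26
One's-complement sum = 0x1F26.
Checksum = ~0x1F26 & 0xFFFF = 0xE0D9.

E0D9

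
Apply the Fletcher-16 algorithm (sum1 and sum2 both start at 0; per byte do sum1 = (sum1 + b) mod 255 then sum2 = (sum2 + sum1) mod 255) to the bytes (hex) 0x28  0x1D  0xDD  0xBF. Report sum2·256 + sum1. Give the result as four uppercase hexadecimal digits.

73E2

Running sums (mod 255):
  after byte 0 (0x28): sum1=40, sum2=40
  after byte 1 (0x1D): sum1=69, sum2=109
  after byte 2 (0xDD): sum1=35, sum2=144
  after byte 3 (0xBF): sum1=226, sum2=115
Checksum = sum2·256 + sum1 = 115·256 + 226 = 29666 = 0x73E2.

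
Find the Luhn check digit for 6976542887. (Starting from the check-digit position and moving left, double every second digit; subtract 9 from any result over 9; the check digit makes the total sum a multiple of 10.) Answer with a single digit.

0

Partial digits right→left: 7 8 8 2 4 5 6 7 9 6
Double every second digit counting from the check-digit position (so the 1st, 3rd, 5th, ... of the partial from the right).
  doubled (with −9 where >9): 5 7 8 3 9 → sum 32
  kept as-is: 8 2 5 7 6 → sum 28
Total = 32 + 28 = 60.
Check digit = (10 − (60 mod 10)) mod 10 = 0.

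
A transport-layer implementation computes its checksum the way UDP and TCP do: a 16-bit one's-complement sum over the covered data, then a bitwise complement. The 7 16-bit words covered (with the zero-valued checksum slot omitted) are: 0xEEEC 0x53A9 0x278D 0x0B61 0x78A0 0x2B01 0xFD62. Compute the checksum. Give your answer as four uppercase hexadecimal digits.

One's-complement addition (fold any carry out of bit 15 back into bit 0):
  0xEEEC + 0x53A9 = 0x14295 → wrap carry → 0x4296
  0x4296 + 0x278D = 0x06A23
  0x6A23 + 0x0B61 = 0x07584
  0x7584 + 0x78A0 = 0x0EE24
  0xEE24 + 0x2B01 = 0x11925 → wrap carry → 0x1926
  0x1926 + 0xFD62 = 0x11688 → wrap carry → 0x1689
One's-complement sum = 0x1689.
Checksum = ~0x1689 & 0xFFFF = 0xE976.

E976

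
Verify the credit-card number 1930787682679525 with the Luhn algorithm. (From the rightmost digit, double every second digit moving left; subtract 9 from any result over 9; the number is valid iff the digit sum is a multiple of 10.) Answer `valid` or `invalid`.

invalid

From the right, keep odd positions and double even positions (subtract 9 from any doubled value over 9):
  doubled (positions 2,4,...): 4 9 3 7 5 5 6 2 → sum 41
  kept (positions 1,3,...): 5 5 7 2 6 8 0 9 → sum 42
Total = 83.
83 mod 10 = 3, so the number is invalid.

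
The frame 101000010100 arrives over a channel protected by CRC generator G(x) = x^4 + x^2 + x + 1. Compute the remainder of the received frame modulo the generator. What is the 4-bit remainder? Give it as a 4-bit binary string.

0000

Modulo-2 division of 101000010100 by 10111:
  pos 0: 10100 XOR 10111 = 00011
  pos 3: 11001 XOR 10111 = 01110
  pos 4: 11100 XOR 10111 = 01011
  pos 5: 10111 XOR 10111 = 00000
Remainder = 0000 (zero — the frame passes the CRC check).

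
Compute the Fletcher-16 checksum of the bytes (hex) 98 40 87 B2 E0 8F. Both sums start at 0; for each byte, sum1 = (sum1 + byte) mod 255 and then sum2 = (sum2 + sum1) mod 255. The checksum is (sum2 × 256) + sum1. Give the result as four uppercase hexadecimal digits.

Running sums (mod 255):
  after byte 0 (98): sum1=152, sum2=152
  after byte 1 (40): sum1=216, sum2=113
  after byte 2 (87): sum1=96, sum2=209
  after byte 3 (B2): sum1=19, sum2=228
  after byte 4 (E0): sum1=243, sum2=216
  after byte 5 (8F): sum1=131, sum2=92
Checksum = sum2·256 + sum1 = 92·256 + 131 = 23683 = 0x5C83.

5C83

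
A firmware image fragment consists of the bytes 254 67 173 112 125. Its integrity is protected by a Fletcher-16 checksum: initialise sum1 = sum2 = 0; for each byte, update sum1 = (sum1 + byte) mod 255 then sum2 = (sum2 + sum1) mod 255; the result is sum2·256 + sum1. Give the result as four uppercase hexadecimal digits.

6FDD

Running sums (mod 255):
  after byte 0 (254): sum1=254, sum2=254
  after byte 1 (67): sum1=66, sum2=65
  after byte 2 (173): sum1=239, sum2=49
  after byte 3 (112): sum1=96, sum2=145
  after byte 4 (125): sum1=221, sum2=111
Checksum = sum2·256 + sum1 = 111·256 + 221 = 28637 = 0x6FDD.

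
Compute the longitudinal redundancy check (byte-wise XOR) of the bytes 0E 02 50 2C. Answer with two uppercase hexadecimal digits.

XOR the bytes together:
  start with 0x0E
  0x0E ⊕ 0x02 = 0x0C
  0x0C ⊕ 0x50 = 0x5C
  0x5C ⊕ 0x2C = 0x70

70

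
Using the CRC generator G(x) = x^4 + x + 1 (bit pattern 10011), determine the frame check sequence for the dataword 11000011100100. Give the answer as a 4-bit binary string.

Append 4 zeros: 110000111001000000. Divide by 10011 (XOR where the leading bit is 1):
  pos 0: 11000 XOR 10011 = 01011
  pos 1: 10110 XOR 10011 = 00101
  pos 3: 10111 XOR 10011 = 00100
  pos 5: 10010 XOR 10011 = 00001
  pos 9: 10100 XOR 10011 = 00111
  pos 11: 11100 XOR 10011 = 01111
  pos 12: 11110 XOR 10011 = 01101
  pos 13: 11010 XOR 10011 = 01001
Remainder (last 4 bits) = 1001. This is the CRC / FCS.

1001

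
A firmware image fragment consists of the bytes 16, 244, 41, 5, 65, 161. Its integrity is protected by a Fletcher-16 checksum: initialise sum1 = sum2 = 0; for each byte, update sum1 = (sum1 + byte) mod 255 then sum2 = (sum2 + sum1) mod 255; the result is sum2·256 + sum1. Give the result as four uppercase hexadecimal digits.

0116

Running sums (mod 255):
  after byte 0 (16): sum1=16, sum2=16
  after byte 1 (244): sum1=5, sum2=21
  after byte 2 (41): sum1=46, sum2=67
  after byte 3 (5): sum1=51, sum2=118
  after byte 4 (65): sum1=116, sum2=234
  after byte 5 (161): sum1=22, sum2=1
Checksum = sum2·256 + sum1 = 1·256 + 22 = 278 = 0x0116.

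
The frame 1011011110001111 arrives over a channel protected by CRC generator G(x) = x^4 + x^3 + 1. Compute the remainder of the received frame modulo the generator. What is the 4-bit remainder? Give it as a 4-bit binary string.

1101

Modulo-2 division of 1011011110001111 by 11001:
  pos 0: 10110 XOR 11001 = 01111
  pos 1: 11111 XOR 11001 = 00110
  pos 3: 11011 XOR 11001 = 00010
  pos 6: 10100 XOR 11001 = 01101
  pos 7: 11010 XOR 11001 = 00011
  pos 10: 11111 XOR 11001 = 00110
Remainder = 1101 (nonzero — an error is detected).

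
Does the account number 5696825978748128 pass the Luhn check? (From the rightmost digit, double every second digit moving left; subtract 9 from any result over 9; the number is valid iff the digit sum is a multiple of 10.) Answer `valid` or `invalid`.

From the right, keep odd positions and double even positions (subtract 9 from any doubled value over 9):
  doubled (positions 2,4,...): 4 7 5 5 1 7 9 1 → sum 39
  kept (positions 1,3,...): 8 1 4 8 9 2 6 6 → sum 44
Total = 83.
83 mod 10 = 3, so the number is invalid.

invalid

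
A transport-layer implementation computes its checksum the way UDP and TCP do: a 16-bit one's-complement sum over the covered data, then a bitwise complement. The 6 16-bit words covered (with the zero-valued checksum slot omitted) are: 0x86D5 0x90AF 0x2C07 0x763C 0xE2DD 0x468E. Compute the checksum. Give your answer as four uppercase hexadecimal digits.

One's-complement addition (fold any carry out of bit 15 back into bit 0):
  0x86D5 + 0x90AF = 0x11784 → wrap carry → 0x1785
  0x1785 + 0x2C07 = 0x0438C
  0x438C + 0x763C = 0x0B9C8
  0xB9C8 + 0xE2DD = 0x19CA5 → wrap carry → 0x9CA6
  0x9CA6 + 0x468E = 0x0E334
One's-complement sum = 0xE334.
Checksum = ~0xE334 & 0xFFFF = 0x1CCB.

1CCB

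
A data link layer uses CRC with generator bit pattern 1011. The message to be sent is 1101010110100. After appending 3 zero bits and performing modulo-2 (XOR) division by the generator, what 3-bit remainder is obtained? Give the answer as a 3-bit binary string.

011

Append 3 zeros: 1101010110100000. Divide by 1011 (XOR where the leading bit is 1):
  pos 0: 1101 XOR 1011 = 0110
  pos 1: 1100 XOR 1011 = 0111
  pos 2: 1111 XOR 1011 = 0100
  pos 3: 1000 XOR 1011 = 0011
  pos 5: 1111 XOR 1011 = 0100
  pos 6: 1000 XOR 1011 = 0011
  pos 8: 1110 XOR 1011 = 0101
  pos 9: 1010 XOR 1011 = 0001
  pos 12: 1000 XOR 1011 = 0011
Remainder (last 3 bits) = 011. This is the CRC / FCS.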